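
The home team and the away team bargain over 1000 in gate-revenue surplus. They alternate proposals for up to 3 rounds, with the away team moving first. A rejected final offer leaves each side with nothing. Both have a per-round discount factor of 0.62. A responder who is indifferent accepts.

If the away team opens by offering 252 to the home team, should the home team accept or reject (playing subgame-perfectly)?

Accept

Round 3 (the away team proposes): the home team will accept anything ≥ 0, so the away team offers 0 and keeps 1000.
Round 2 (the home team proposes): the away team can get 1000 next round, worth 0.62 × 1000 = 620 now; the home team offers that and keeps 380.
So by rejecting in round 1, the home team gets 380 next round, worth 0.62 × 380 = 235.6 now.
Offer 252 ≥ 235.6, so the home team accepts.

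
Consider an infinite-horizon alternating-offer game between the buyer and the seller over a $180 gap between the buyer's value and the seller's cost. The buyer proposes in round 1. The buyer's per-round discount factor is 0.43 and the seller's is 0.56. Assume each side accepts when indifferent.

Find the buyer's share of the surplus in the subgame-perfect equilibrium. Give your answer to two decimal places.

104.32

In a stationary SPE each proposer offers the other exactly their discounted continuation value.
If the buyer keeps x when proposing and the seller keeps y when proposing, then x = 180 − 0.56y and y = 180 − 0.43x.
Solving: x = 180(1 − 0.56) / (1 − 0.43·0.56) = 79.2 / 0.7592 ≈ 104.3203.
The seller gets 180 − 104.3203 ≈ 75.6797.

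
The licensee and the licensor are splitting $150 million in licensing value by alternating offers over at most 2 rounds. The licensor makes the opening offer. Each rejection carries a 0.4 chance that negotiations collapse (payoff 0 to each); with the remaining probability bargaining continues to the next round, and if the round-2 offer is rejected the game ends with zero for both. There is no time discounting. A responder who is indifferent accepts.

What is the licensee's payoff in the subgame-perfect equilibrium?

90

Round 2 (the licensee proposes): the licensor will accept anything ≥ 0, so the licensee offers 0 and keeps 150.
Round 1 (the licensor proposes): rejecting gives the licensee an expected 0.6 × 150 = 90. The licensor offers 90 and keeps 150 − 90 = 60.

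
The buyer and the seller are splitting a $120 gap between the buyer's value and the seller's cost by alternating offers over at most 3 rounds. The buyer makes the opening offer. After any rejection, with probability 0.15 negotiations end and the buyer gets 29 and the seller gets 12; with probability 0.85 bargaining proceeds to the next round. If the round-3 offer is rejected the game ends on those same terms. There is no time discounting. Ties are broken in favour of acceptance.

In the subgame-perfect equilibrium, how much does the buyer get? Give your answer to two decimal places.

Round 3 (the buyer proposes): the seller gets 12 if talks fail, so the buyer offers 12 and keeps 108.
Round 2 (the seller proposes): rejecting gives the buyer an expected 0.85 × 108 + 0.15 × 29 = 96.15. The seller offers 96.15 and keeps 120 − 96.15 = 23.85.
Round 1 (the buyer proposes): rejecting gives the seller an expected 0.85 × 23.85 + 0.15 × 12 = 22.0725; the buyer offers that and keeps 97.9275.

97.93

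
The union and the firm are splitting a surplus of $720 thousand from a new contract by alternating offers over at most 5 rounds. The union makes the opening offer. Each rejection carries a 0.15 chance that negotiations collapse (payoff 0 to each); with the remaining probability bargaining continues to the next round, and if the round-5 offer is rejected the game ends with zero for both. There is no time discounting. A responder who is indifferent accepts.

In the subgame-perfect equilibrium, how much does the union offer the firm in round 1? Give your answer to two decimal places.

158.13

Round 5 (the union proposes): rejection yields 0 for the firm; the union offers 0 and keeps 720.
Round 4 (the firm proposes): rejecting gives the union an expected 0.85 × 720 = 612; the firm offers that and keeps 108.
Round 3 (the union proposes): rejecting gives the firm an expected 0.85 × 108 = 91.8, so the union offers 91.8, keeping 628.2.
Round 2 (the firm proposes): rejecting gives the union an expected 0.85 × 628.2 = 533.97; the firm offers that and keeps 186.03.
Round 1 (the union proposes): rejecting gives the firm an expected 0.85 × 186.03 = 158.1255, so the union offers 158.1255, keeping 561.8745.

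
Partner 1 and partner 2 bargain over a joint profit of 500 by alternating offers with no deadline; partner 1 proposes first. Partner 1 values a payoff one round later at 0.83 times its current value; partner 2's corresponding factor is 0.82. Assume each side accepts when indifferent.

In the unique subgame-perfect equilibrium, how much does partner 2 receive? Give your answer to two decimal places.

218.22

When partner 1 proposes, partner 2 accepts any offer worth at least 0.82 times what partner 2 would get by proposing next round; and vice versa.
This gives x = 500 − 0.82y and y = 500 − 0.83x, where x and y are each side's share when it proposes.
Hence (1 − 0.82·0.83)x = 500(1 − 0.82), i.e. 0.3194·x = 90.
x ≈ 281.7783; partner 2's share is 500 − x ≈ 218.2217.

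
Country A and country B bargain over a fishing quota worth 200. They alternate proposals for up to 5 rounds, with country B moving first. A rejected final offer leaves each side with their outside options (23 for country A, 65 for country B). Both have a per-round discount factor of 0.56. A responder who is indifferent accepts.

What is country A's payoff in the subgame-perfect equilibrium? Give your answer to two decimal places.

Round 5 (country B proposes): country A gets 23 if talks fail, so country B offers 23 and keeps 177.
Round 4 (country A proposes): country B can get 177 next round, worth 0.56 × 177 = 99.12 now. Country A offers 99.12 and keeps 200 − 99.12 = 100.88.
Round 3 (country B proposes): country A can get 100.88 next round, worth 0.56 × 100.88 = 56.4928 now. Country B offers 56.4928 and keeps 200 − 56.4928 = 143.5072.
Round 2 (country A proposes): country B can get 143.5072 next round, worth 0.56 × 143.5072 = 80.364032 now. Country A offers 80.364032 and keeps 200 − 80.364032 = 119.635968.
Round 1 (country B proposes): country A can get 119.635968 next round, worth 0.56 × 119.635968 = 66.99614208 now; country B offers that and keeps 133.00385792.

67.00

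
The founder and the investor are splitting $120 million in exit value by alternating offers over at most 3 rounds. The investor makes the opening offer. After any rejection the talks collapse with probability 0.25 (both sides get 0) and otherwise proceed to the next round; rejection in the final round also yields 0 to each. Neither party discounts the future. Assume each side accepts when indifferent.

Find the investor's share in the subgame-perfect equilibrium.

97.5

Round 3 (the investor proposes): rejection yields 0 for the founder; the investor offers 0 and keeps 120.
Round 2 (the founder proposes): rejecting gives the investor an expected 0.75 × 120 = 90; the founder offers that and keeps 30.
Round 1 (the investor proposes): rejecting gives the founder an expected 0.75 × 30 = 22.5. The investor offers 22.5 and keeps 120 − 22.5 = 97.5.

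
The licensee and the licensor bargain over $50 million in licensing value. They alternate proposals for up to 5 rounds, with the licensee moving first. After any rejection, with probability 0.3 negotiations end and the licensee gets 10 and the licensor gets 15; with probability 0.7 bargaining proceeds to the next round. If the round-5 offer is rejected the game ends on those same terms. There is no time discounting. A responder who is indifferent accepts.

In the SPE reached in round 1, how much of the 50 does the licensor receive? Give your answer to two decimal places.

By backward induction:
Round 5 (the licensee proposes): the licensor gets 15 if talks fail, so the licensee offers 15 and keeps 35.
Round 4 (the licensor proposes): rejecting gives the licensee an expected 0.7 × 35 + 0.3 × 10 = 27.5, so the licensor offers 27.5, keeping 22.5.
Round 3 (the licensee proposes): rejecting gives the licensor an expected 0.7 × 22.5 + 0.3 × 15 = 20.25. The licensee offers 20.25 and keeps 50 − 20.25 = 29.75.
Round 2 (the licensor proposes): rejecting gives the licensee an expected 0.7 × 29.75 + 0.3 × 10 = 23.825, so the licensor offers 23.825, keeping 26.175.
Round 1 (the licensee proposes): rejecting gives the licensor an expected 0.7 × 26.175 + 0.3 × 15 = 22.8225, so the licensee offers 22.8225, keeping 27.1775.

22.82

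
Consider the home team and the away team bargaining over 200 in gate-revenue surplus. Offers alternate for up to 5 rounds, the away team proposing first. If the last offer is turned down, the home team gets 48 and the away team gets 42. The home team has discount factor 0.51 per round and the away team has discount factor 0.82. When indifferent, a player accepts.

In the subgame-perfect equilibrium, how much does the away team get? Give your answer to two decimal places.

By backward induction:
Round 5 (the away team proposes): the home team gets 48 if talks fail, so the away team offers 48 and keeps 152.
Round 4 (the home team proposes): the away team can get 152 next round, worth 0.82 × 152 = 124.64 now; the home team offers that and keeps 75.36.
Round 3 (the away team proposes): the home team can get 75.36 next round, worth 0.51 × 75.36 = 38.4336 now, so the away team offers 38.4336, keeping 161.5664.
Round 2 (the home team proposes): the away team can get 161.5664 next round, worth 0.82 × 161.5664 = 132.484448 now, so the home team offers 132.484448, keeping 67.515552.
Round 1 (the away team proposes): the home team can get 67.515552 next round, worth 0.51 × 67.515552 = 34.43293152 now, so the away team offers 34.43293152, keeping 165.56706848.

165.57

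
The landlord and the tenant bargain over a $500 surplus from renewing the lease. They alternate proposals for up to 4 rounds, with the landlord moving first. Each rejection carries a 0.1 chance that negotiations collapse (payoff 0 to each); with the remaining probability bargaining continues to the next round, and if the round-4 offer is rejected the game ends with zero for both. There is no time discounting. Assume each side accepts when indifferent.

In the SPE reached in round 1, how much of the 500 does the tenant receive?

Round 4 (the tenant proposes): the landlord will accept anything ≥ 0, so the tenant offers 0 and keeps 500.
Round 3 (the landlord proposes): rejecting gives the tenant an expected 0.9 × 500 = 450; the landlord offers that and keeps 50.
Round 2 (the tenant proposes): rejecting gives the landlord an expected 0.9 × 50 = 45, so the tenant offers 45, keeping 455.
Round 1 (the landlord proposes): rejecting gives the tenant an expected 0.9 × 455 = 409.5; the landlord offers that and keeps 90.5.

409.5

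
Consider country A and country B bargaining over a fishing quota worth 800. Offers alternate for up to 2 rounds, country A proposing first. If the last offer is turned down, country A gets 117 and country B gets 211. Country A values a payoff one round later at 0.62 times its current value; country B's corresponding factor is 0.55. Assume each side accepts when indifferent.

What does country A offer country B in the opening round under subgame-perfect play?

Round 2 (country B proposes): country A gets 117 if talks fail, so country B offers 117 and keeps 683.
Round 1 (country A proposes): country B can get 683 next round, worth 0.55 × 683 = 375.65 now; country A offers that and keeps 424.35.

375.65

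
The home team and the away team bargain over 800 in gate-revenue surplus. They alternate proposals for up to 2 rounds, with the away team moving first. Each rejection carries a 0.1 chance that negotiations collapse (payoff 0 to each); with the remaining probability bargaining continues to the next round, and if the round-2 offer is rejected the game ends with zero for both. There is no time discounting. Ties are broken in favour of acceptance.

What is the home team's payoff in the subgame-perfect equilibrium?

Round 2 (the home team proposes): the away team will accept anything ≥ 0, so the home team offers 0 and keeps 800.
Round 1 (the away team proposes): rejecting gives the home team an expected 0.9 × 800 = 720; the away team offers that and keeps 80.

720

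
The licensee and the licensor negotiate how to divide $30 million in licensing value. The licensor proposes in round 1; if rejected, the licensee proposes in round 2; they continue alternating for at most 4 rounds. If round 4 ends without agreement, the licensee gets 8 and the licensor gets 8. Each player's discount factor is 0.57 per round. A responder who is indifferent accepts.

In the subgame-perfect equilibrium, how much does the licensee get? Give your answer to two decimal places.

Round 4 (the licensee proposes): the licensor gets 8 if talks fail, so the licensee offers 8 and keeps 22.
Round 3 (the licensor proposes): the licensee can get 22 next round, worth 0.57 × 22 = 12.54 now. The licensor offers 12.54 and keeps 30 − 12.54 = 17.46.
Round 2 (the licensee proposes): the licensor can get 17.46 next round, worth 0.57 × 17.46 = 9.9522 now; the licensee offers that and keeps 20.0478.
Round 1 (the licensor proposes): the licensee can get 20.0478 next round, worth 0.57 × 20.0478 = 11.427246 now, so the licensor offers 11.427246, keeping 18.572754.

11.43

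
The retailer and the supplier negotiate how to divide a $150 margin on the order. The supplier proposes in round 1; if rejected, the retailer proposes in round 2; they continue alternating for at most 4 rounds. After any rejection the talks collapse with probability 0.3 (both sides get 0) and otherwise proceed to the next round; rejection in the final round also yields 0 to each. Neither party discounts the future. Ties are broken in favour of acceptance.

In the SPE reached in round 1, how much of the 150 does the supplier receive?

By backward induction:
Round 4 (the retailer proposes): the supplier will accept anything ≥ 0, so the retailer offers 0 and keeps 150.
Round 3 (the supplier proposes): rejecting gives the retailer an expected 0.7 × 150 = 105, so the supplier offers 105, keeping 45.
Round 2 (the retailer proposes): rejecting gives the supplier an expected 0.7 × 45 = 31.5; the retailer offers that and keeps 118.5.
Round 1 (the supplier proposes): rejecting gives the retailer an expected 0.7 × 118.5 = 82.95; the supplier offers that and keeps 67.05.

67.05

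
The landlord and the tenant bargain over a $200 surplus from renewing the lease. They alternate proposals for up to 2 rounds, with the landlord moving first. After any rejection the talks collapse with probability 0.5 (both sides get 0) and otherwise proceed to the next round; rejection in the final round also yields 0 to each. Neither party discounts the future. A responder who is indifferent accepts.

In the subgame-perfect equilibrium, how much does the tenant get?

100

Round 2 (the tenant proposes): rejection yields 0 for the landlord; the tenant offers 0 and keeps 200.
Round 1 (the landlord proposes): rejecting gives the tenant an expected 0.5 × 200 = 100. The landlord offers 100 and keeps 200 − 100 = 100.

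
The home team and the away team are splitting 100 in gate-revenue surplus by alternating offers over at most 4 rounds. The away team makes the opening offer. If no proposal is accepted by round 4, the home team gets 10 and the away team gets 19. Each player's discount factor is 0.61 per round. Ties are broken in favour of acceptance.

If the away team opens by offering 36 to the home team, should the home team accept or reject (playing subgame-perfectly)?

Reject

Work out the home team's continuation value if the offer is rejected.
Round 4 (the home team proposes): the away team gets 19 if talks fail, so the home team offers 19 and keeps 81.
Round 3 (the away team proposes): the home team can get 81 next round, worth 0.61 × 81 = 49.41 now; the away team offers that and keeps 50.59.
Round 2 (the home team proposes): the away team can get 50.59 next round, worth 0.61 × 50.59 = 30.8599 now, so the home team offers 30.8599, keeping 69.1401.
So by rejecting in round 1, the home team gets 69.1401 next round, worth 0.61 × 69.1401 = 42.175461 now.
Offer 36 < 42.175461, so the home team rejects.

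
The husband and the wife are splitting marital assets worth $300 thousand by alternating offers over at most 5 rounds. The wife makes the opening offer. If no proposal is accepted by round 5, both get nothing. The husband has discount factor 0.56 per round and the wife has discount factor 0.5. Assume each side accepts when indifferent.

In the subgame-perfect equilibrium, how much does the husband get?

Round 5 (the wife proposes): the husband will accept anything ≥ 0, so the wife offers 0 and keeps 300.
Round 4 (the husband proposes): the wife can get 300 next round, worth 0.5 × 300 = 150 now, so the husband offers 150, keeping 150.
Round 3 (the wife proposes): the husband can get 150 next round, worth 0.56 × 150 = 84 now, so the wife offers 84, keeping 216.
Round 2 (the husband proposes): the wife can get 216 next round, worth 0.5 × 216 = 108 now; the husband offers that and keeps 192.
Round 1 (the wife proposes): the husband can get 192 next round, worth 0.56 × 192 = 107.52 now. The wife offers 107.52 and keeps 300 − 107.52 = 192.48.

107.52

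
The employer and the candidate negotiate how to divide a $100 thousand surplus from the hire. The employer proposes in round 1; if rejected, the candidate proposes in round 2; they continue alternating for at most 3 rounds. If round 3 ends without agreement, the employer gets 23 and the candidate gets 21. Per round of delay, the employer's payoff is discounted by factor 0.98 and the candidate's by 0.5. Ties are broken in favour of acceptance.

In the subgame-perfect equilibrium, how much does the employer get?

88.71

Work backward from the last round.
Round 3 (the employer proposes): the candidate gets 21 if talks fail, so the employer offers 21 and keeps 79.
Round 2 (the candidate proposes): the employer can get 79 next round, worth 0.98 × 79 = 77.42 now; the candidate offers that and keeps 22.58.
Round 1 (the employer proposes): the candidate can get 22.58 next round, worth 0.5 × 22.58 = 11.29 now; the employer offers that and keeps 88.71.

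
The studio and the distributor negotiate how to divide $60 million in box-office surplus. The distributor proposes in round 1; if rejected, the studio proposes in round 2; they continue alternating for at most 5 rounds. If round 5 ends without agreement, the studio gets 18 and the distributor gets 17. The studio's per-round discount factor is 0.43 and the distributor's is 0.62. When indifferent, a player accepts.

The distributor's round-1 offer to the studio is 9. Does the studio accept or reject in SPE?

Round 5 (the distributor proposes): the studio gets 18 if talks fail, so the distributor offers 18 and keeps 42.
Round 4 (the studio proposes): the distributor can get 42 next round, worth 0.62 × 42 = 26.04 now, so the studio offers 26.04, keeping 33.96.
Round 3 (the distributor proposes): the studio can get 33.96 next round, worth 0.43 × 33.96 = 14.6028 now, so the distributor offers 14.6028, keeping 45.3972.
Round 2 (the studio proposes): the distributor can get 45.3972 next round, worth 0.62 × 45.3972 = 28.146264 now; the studio offers that and keeps 31.853736.
So by rejecting in round 1, the studio gets 31.853736 next round, worth 0.43 × 31.853736 = 13.69710648 now.
Offer 9 < 13.69710648, so the studio rejects.

Reject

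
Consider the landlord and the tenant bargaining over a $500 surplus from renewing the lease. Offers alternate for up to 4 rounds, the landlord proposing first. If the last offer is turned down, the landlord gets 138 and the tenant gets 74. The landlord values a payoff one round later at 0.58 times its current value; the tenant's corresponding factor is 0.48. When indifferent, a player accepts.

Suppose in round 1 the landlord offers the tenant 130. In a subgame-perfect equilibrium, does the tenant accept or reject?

Reject

Round 4 (the tenant proposes): the landlord gets 138 if talks fail, so the tenant offers 138 and keeps 362.
Round 3 (the landlord proposes): the tenant can get 362 next round, worth 0.48 × 362 = 173.76 now. The landlord offers 173.76 and keeps 500 − 173.76 = 326.24.
Round 2 (the tenant proposes): the landlord can get 326.24 next round, worth 0.58 × 326.24 = 189.2192 now. The tenant offers 189.2192 and keeps 500 − 189.2192 = 310.7808.
So by rejecting in round 1, the tenant gets 310.7808 next round, worth 0.48 × 310.7808 = 149.174784 now.
Offer 130 < 149.174784, so the tenant rejects.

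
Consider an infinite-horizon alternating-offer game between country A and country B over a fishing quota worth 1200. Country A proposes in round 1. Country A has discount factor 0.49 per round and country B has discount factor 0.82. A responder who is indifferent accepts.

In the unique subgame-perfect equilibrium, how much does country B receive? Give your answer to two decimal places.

838.92

When country A proposes, country B accepts any offer worth at least 0.82 times what country B would get by proposing next round; and vice versa.
This gives x = 1200 − 0.82y and y = 1200 − 0.49x, where x and y are each side's share when it proposes.
Hence (1 − 0.82·0.49)x = 1200(1 − 0.82), i.e. 0.5982·x = 216.
x ≈ 361.0832; country B's share is 1200 − x ≈ 838.9168.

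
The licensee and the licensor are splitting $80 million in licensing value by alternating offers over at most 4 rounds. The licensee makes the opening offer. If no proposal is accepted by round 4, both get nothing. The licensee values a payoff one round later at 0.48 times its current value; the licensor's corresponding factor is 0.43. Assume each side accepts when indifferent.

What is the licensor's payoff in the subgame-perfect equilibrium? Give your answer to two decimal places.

Work backward from the last round.
Round 4 (the licensor proposes): the licensee will accept anything ≥ 0, so the licensor offers 0 and keeps 80.
Round 3 (the licensee proposes): the licensor can get 80 next round, worth 0.43 × 80 = 34.4 now, so the licensee offers 34.4, keeping 45.6.
Round 2 (the licensor proposes): the licensee can get 45.6 next round, worth 0.48 × 45.6 = 21.888 now, so the licensor offers 21.888, keeping 58.112.
Round 1 (the licensee proposes): the licensor can get 58.112 next round, worth 0.43 × 58.112 = 24.98816 now; the licensee offers that and keeps 55.01184.

24.99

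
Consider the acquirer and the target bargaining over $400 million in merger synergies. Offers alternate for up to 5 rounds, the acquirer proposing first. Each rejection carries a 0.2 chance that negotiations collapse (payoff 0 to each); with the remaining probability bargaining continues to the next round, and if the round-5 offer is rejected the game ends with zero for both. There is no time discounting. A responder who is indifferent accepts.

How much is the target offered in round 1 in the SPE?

Round 5 (the acquirer proposes): rejection yields 0 for the target; the acquirer offers 0 and keeps 400.
Round 4 (the target proposes): rejecting gives the acquirer an expected 0.8 × 400 = 320, so the target offers 320, keeping 80.
Round 3 (the acquirer proposes): rejecting gives the target an expected 0.8 × 80 = 64, so the acquirer offers 64, keeping 336.
Round 2 (the target proposes): rejecting gives the acquirer an expected 0.8 × 336 = 268.8, so the target offers 268.8, keeping 131.2.
Round 1 (the acquirer proposes): rejecting gives the target an expected 0.8 × 131.2 = 104.96, so the acquirer offers 104.96, keeping 295.04.

104.96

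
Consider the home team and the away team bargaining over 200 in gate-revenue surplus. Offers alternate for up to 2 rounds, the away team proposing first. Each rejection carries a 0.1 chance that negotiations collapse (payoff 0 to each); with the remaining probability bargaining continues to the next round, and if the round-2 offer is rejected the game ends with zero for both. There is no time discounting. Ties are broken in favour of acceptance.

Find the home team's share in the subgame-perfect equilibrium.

Round 2 (the home team proposes): rejection yields 0 for the away team; the home team offers 0 and keeps 200.
Round 1 (the away team proposes): rejecting gives the home team an expected 0.9 × 200 = 180; the away team offers that and keeps 20.

180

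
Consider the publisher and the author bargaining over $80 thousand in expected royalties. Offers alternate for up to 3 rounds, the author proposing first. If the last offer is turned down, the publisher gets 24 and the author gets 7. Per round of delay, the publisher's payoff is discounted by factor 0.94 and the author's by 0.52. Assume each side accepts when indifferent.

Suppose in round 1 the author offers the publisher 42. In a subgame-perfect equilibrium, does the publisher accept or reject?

Reject

Round 3 (the author proposes): the publisher gets 24 if talks fail, so the author offers 24 and keeps 56.
Round 2 (the publisher proposes): the author can get 56 next round, worth 0.52 × 56 = 29.12 now. The publisher offers 29.12 and keeps 80 − 29.12 = 50.88.
So by rejecting in round 1, the publisher gets 50.88 next round, worth 0.94 × 50.88 = 47.8272 now.
Offer 42 < 47.8272, so the publisher rejects.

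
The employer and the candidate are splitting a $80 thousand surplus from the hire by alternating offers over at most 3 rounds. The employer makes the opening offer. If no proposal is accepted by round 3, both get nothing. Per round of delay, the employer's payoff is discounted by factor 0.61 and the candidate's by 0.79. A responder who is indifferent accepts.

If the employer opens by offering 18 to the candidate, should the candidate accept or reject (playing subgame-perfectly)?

Round 3 (the employer proposes): the candidate will accept anything ≥ 0, so the employer offers 0 and keeps 80.
Round 2 (the candidate proposes): the employer can get 80 next round, worth 0.61 × 80 = 48.8 now, so the candidate offers 48.8, keeping 31.2.
So by rejecting in round 1, the candidate gets 31.2 next round, worth 0.79 × 31.2 = 24.648 now.
Offer 18 < 24.648, so the candidate rejects.

Reject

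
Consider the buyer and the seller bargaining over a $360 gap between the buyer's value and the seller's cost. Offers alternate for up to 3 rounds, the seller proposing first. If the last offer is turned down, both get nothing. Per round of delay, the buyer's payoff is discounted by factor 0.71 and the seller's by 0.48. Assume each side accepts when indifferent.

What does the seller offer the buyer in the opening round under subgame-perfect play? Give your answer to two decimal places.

Work backward from the last round.
Round 3 (the seller proposes): rejection yields 0 for the buyer; the seller offers 0 and keeps 360.
Round 2 (the buyer proposes): the seller can get 360 next round, worth 0.48 × 360 = 172.8 now; the buyer offers that and keeps 187.2.
Round 1 (the seller proposes): the buyer can get 187.2 next round, worth 0.71 × 187.2 = 132.912 now; the seller offers that and keeps 227.088.

132.91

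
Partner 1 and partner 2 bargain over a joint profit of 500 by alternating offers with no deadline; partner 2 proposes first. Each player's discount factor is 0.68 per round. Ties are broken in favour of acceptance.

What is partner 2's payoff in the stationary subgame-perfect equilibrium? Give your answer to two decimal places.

In a stationary SPE each proposer offers the other exactly their discounted continuation value.
If partner 2 keeps x when proposing and partner 1 keeps y when proposing, then x = 500 − 0.68y and y = 500 − 0.68x.
Solving: x = 500(1 − 0.68) / (1 − 0.68·0.68) = 160 / 0.5376 ≈ 297.6190.
Partner 1 gets 500 − 297.6190 ≈ 202.3810.

297.62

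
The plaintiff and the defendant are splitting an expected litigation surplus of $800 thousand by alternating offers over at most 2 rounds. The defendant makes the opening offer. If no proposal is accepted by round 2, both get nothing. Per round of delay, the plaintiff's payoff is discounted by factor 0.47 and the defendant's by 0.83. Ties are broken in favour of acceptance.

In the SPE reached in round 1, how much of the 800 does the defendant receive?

Round 2 (the plaintiff proposes): the defendant will accept anything ≥ 0, so the plaintiff offers 0 and keeps 800.
Round 1 (the defendant proposes): the plaintiff can get 800 next round, worth 0.47 × 800 = 376 now. The defendant offers 376 and keeps 800 − 376 = 424.

424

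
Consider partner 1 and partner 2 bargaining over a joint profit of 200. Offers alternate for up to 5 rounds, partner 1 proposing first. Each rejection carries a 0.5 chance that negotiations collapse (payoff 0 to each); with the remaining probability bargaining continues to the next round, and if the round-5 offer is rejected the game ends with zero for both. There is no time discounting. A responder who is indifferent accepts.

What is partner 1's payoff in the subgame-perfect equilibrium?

By backward induction:
Round 5 (partner 1 proposes): partner 2 will accept anything ≥ 0, so partner 1 offers 0 and keeps 200.
Round 4 (partner 2 proposes): rejecting gives partner 1 an expected 0.5 × 200 = 100. Partner 2 offers 100 and keeps 200 − 100 = 100.
Round 3 (partner 1 proposes): rejecting gives partner 2 an expected 0.5 × 100 = 50, so partner 1 offers 50, keeping 150.
Round 2 (partner 2 proposes): rejecting gives partner 1 an expected 0.5 × 150 = 75. Partner 2 offers 75 and keeps 200 − 75 = 125.
Round 1 (partner 1 proposes): rejecting gives partner 2 an expected 0.5 × 125 = 62.5; partner 1 offers that and keeps 137.5.

137.5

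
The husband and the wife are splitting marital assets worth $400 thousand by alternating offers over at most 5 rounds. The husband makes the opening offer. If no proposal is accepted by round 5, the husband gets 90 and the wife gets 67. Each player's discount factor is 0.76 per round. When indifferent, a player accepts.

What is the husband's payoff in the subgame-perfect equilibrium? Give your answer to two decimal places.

Round 5 (the husband proposes): the wife gets 67 if talks fail, so the husband offers 67 and keeps 333.
Round 4 (the wife proposes): the husband can get 333 next round, worth 0.76 × 333 = 253.08 now, so the wife offers 253.08, keeping 146.92.
Round 3 (the husband proposes): the wife can get 146.92 next round, worth 0.76 × 146.92 = 111.6592 now, so the husband offers 111.6592, keeping 288.3408.
Round 2 (the wife proposes): the husband can get 288.3408 next round, worth 0.76 × 288.3408 = 219.139008 now. The wife offers 219.139008 and keeps 400 − 219.139008 = 180.860992.
Round 1 (the husband proposes): the wife can get 180.860992 next round, worth 0.76 × 180.860992 = 137.45435392 now. The husband offers 137.45435392 and keeps 400 − 137.45435392 = 262.54564608.

262.55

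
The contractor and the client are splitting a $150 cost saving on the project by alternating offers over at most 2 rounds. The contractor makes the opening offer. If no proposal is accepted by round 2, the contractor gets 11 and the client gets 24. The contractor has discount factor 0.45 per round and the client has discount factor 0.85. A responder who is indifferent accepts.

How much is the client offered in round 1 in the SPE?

118.15

Round 2 (the client proposes): the contractor gets 11 if talks fail, so the client offers 11 and keeps 139.
Round 1 (the contractor proposes): the client can get 139 next round, worth 0.85 × 139 = 118.15 now; the contractor offers that and keeps 31.85.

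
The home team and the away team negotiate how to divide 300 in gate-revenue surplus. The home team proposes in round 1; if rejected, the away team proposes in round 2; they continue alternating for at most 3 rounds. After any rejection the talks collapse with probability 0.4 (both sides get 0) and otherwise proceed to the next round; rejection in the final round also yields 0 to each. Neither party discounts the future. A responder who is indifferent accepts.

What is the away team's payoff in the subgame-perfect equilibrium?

Round 3 (the home team proposes): the away team will accept anything ≥ 0, so the home team offers 0 and keeps 300.
Round 2 (the away team proposes): rejecting gives the home team an expected 0.6 × 300 = 180; the away team offers that and keeps 120.
Round 1 (the home team proposes): rejecting gives the away team an expected 0.6 × 120 = 72; the home team offers that and keeps 228.

72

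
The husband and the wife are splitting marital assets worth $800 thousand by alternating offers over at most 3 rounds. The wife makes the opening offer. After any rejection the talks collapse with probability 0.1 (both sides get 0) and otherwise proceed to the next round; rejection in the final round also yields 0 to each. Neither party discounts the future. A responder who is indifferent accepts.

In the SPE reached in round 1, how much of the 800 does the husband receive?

Round 3 (the wife proposes): rejection yields 0 for the husband; the wife offers 0 and keeps 800.
Round 2 (the husband proposes): rejecting gives the wife an expected 0.9 × 800 = 720; the husband offers that and keeps 80.
Round 1 (the wife proposes): rejecting gives the husband an expected 0.9 × 80 = 72; the wife offers that and keeps 728.

72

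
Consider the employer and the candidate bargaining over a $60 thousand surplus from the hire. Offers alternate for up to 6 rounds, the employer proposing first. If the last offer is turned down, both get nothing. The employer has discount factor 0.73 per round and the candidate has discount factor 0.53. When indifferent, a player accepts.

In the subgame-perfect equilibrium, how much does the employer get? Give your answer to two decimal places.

43.33

Round 6 (the candidate proposes): rejection yields 0 for the employer; the candidate offers 0 and keeps 60.
Round 5 (the employer proposes): the candidate can get 60 next round, worth 0.53 × 60 = 31.8 now, so the employer offers 31.8, keeping 28.2.
Round 4 (the candidate proposes): the employer can get 28.2 next round, worth 0.73 × 28.2 = 20.586 now; the candidate offers that and keeps 39.414.
Round 3 (the employer proposes): the candidate can get 39.414 next round, worth 0.53 × 39.414 = 20.88942 now; the employer offers that and keeps 39.11058.
Round 2 (the candidate proposes): the employer can get 39.11058 next round, worth 0.73 × 39.11058 = 28.5507234 now; the candidate offers that and keeps 31.4492766.
Round 1 (the employer proposes): the candidate can get 31.4492766 next round, worth 0.53 × 31.4492766 = 16.668116598 now. The employer offers 16.668116598 and keeps 60 − 16.668116598 = 43.331883402.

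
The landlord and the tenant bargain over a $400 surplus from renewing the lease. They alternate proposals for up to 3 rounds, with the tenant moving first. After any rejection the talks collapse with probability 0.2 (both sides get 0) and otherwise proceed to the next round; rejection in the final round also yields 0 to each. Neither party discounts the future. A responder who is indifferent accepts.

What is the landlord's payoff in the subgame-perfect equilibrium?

64

By backward induction:
Round 3 (the tenant proposes): rejection yields 0 for the landlord; the tenant offers 0 and keeps 400.
Round 2 (the landlord proposes): rejecting gives the tenant an expected 0.8 × 400 = 320; the landlord offers that and keeps 80.
Round 1 (the tenant proposes): rejecting gives the landlord an expected 0.8 × 80 = 64; the tenant offers that and keeps 336.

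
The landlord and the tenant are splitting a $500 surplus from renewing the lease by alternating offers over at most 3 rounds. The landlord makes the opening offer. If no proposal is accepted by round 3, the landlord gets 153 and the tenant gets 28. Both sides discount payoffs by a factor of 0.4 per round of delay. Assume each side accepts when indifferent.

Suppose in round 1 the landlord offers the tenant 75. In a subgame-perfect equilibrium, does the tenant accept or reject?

Round 3 (the landlord proposes): the tenant gets 28 if talks fail, so the landlord offers 28 and keeps 472.
Round 2 (the tenant proposes): the landlord can get 472 next round, worth 0.4 × 472 = 188.8 now, so the tenant offers 188.8, keeping 311.2.
So by rejecting in round 1, the tenant gets 311.2 next round, worth 0.4 × 311.2 = 124.48 now.
Offer 75 < 124.48, so the tenant rejects.

Reject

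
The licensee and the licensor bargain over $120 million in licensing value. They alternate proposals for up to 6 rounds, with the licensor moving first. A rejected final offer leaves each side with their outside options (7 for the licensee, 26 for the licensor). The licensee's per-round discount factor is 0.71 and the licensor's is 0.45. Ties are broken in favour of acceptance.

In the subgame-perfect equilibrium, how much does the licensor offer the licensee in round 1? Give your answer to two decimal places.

By backward induction:
Round 6 (the licensee proposes): the licensor gets 26 if talks fail, so the licensee offers 26 and keeps 94.
Round 5 (the licensor proposes): the licensee can get 94 next round, worth 0.71 × 94 = 66.74 now, so the licensor offers 66.74, keeping 53.26.
Round 4 (the licensee proposes): the licensor can get 53.26 next round, worth 0.45 × 53.26 = 23.967 now; the licensee offers that and keeps 96.033.
Round 3 (the licensor proposes): the licensee can get 96.033 next round, worth 0.71 × 96.033 = 68.18343 now; the licensor offers that and keeps 51.81657.
Round 2 (the licensee proposes): the licensor can get 51.81657 next round, worth 0.45 × 51.81657 = 23.3174565 now, so the licensee offers 23.3174565, keeping 96.6825435.
Round 1 (the licensor proposes): the licensee can get 96.6825435 next round, worth 0.71 × 96.6825435 = 68.644605885 now. The licensor offers 68.644605885 and keeps 120 − 68.644605885 = 51.355394115.

68.64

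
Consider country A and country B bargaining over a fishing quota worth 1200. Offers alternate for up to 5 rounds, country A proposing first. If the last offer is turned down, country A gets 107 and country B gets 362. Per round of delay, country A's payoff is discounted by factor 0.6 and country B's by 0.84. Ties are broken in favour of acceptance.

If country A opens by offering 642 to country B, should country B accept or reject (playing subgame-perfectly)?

Work out country B's continuation value if the offer is rejected.
Round 5 (country A proposes): country B gets 362 if talks fail, so country A offers 362 and keeps 838.
Round 4 (country B proposes): country A can get 838 next round, worth 0.6 × 838 = 502.8 now, so country B offers 502.8, keeping 697.2.
Round 3 (country A proposes): country B can get 697.2 next round, worth 0.84 × 697.2 = 585.648 now. Country A offers 585.648 and keeps 1200 − 585.648 = 614.352.
Round 2 (country B proposes): country A can get 614.352 next round, worth 0.6 × 614.352 = 368.6112 now. Country B offers 368.6112 and keeps 1200 − 368.6112 = 831.3888.
So by rejecting in round 1, country B gets 831.3888 next round, worth 0.84 × 831.3888 = 698.366592 now.
Offer 642 < 698.366592, so country B rejects.

Reject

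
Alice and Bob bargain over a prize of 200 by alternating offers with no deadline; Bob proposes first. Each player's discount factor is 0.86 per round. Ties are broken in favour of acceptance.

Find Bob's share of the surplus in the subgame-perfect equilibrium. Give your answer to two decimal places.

In a stationary SPE each proposer offers the other exactly their discounted continuation value.
If Bob keeps x when proposing and Alice keeps y when proposing, then x = 200 − 0.86y and y = 200 − 0.86x.
Solving: x = 200(1 − 0.86) / (1 − 0.86·0.86) = 28 / 0.2604 ≈ 107.5269.
Alice gets 200 − 107.5269 ≈ 92.4731.

107.53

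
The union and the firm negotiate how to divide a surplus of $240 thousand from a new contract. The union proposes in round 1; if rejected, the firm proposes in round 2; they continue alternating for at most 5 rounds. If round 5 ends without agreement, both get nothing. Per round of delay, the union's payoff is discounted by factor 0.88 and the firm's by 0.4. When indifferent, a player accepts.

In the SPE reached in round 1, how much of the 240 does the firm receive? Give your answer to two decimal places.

15.58

Solve by backward induction from round 5.
Round 5 (the union proposes): rejection yields 0 for the firm; the union offers 0 and keeps 240.
Round 4 (the firm proposes): the union can get 240 next round, worth 0.88 × 240 = 211.2 now. The firm offers 211.2 and keeps 240 − 211.2 = 28.8.
Round 3 (the union proposes): the firm can get 28.8 next round, worth 0.4 × 28.8 = 11.52 now. The union offers 11.52 and keeps 240 − 11.52 = 228.48.
Round 2 (the firm proposes): the union can get 228.48 next round, worth 0.88 × 228.48 = 201.0624 now, so the firm offers 201.0624, keeping 38.9376.
Round 1 (the union proposes): the firm can get 38.9376 next round, worth 0.4 × 38.9376 = 15.57504 now. The union offers 15.57504 and keeps 240 − 15.57504 = 224.42496.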